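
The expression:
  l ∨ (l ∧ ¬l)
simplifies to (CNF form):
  l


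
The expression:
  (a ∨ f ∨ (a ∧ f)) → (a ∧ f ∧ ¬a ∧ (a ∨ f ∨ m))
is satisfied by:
  {f: False, a: False}


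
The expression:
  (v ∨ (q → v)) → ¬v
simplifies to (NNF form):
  ¬v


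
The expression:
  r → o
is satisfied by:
  {o: True, r: False}
  {r: False, o: False}
  {r: True, o: True}


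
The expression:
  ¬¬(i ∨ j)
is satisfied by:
  {i: True, j: True}
  {i: True, j: False}
  {j: True, i: False}


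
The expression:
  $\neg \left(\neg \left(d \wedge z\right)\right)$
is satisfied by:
  {z: True, d: True}


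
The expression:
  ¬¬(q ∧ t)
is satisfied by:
  {t: True, q: True}


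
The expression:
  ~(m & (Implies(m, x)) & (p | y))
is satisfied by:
  {y: False, p: False, m: False, x: False}
  {p: True, x: False, y: False, m: False}
  {y: True, x: False, p: False, m: False}
  {p: True, y: True, x: False, m: False}
  {x: True, y: False, p: False, m: False}
  {x: True, p: True, y: False, m: False}
  {x: True, y: True, p: False, m: False}
  {x: True, p: True, y: True, m: False}
  {m: True, x: False, y: False, p: False}
  {m: True, p: True, x: False, y: False}
  {m: True, y: True, x: False, p: False}
  {m: True, p: True, y: True, x: False}
  {m: True, x: True, y: False, p: False}


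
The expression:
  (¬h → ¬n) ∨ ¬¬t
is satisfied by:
  {t: True, h: True, n: False}
  {t: True, h: False, n: False}
  {h: True, t: False, n: False}
  {t: False, h: False, n: False}
  {n: True, t: True, h: True}
  {n: True, t: True, h: False}
  {n: True, h: True, t: False}


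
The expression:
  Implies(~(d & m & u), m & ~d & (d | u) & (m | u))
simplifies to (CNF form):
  m & u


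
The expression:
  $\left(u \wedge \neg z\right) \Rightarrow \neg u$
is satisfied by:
  {z: True, u: False}
  {u: False, z: False}
  {u: True, z: True}


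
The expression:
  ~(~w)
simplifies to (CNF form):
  w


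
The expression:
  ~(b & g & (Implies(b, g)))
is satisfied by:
  {g: False, b: False}
  {b: True, g: False}
  {g: True, b: False}


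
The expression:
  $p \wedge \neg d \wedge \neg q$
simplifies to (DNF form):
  $p \wedge \neg d \wedge \neg q$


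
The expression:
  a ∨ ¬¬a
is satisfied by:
  {a: True}


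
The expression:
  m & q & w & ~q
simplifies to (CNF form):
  False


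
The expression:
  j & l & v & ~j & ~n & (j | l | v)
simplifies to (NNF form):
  False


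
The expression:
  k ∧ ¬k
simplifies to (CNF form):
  False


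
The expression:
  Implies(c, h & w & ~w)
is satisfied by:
  {c: False}


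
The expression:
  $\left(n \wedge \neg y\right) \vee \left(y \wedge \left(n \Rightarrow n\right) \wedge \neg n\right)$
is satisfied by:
  {n: True, y: False}
  {y: True, n: False}


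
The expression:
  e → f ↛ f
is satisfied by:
  {e: False}


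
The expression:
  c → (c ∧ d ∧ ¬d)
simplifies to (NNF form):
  ¬c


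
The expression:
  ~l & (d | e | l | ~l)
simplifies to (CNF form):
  ~l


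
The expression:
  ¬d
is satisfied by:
  {d: False}


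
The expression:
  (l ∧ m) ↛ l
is never true.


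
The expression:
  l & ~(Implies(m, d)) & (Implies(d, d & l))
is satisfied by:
  {m: True, l: True, d: False}


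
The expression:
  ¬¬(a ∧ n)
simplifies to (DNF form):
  a ∧ n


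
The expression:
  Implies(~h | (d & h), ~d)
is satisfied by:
  {d: False}


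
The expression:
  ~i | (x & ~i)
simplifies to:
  ~i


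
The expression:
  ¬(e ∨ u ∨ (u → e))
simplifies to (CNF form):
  False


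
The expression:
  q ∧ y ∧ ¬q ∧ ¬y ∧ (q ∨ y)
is never true.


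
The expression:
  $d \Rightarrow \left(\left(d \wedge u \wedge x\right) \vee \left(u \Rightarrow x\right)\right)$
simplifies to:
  $x \vee \neg d \vee \neg u$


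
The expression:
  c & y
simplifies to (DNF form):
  c & y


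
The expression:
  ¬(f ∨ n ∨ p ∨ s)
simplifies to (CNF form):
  ¬f ∧ ¬n ∧ ¬p ∧ ¬s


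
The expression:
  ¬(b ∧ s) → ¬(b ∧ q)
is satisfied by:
  {s: True, q: False, b: False}
  {s: False, q: False, b: False}
  {b: True, s: True, q: False}
  {b: True, s: False, q: False}
  {q: True, s: True, b: False}
  {q: True, s: False, b: False}
  {q: True, b: True, s: True}


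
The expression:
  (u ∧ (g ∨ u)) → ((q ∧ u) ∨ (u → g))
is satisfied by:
  {q: True, g: True, u: False}
  {q: True, u: False, g: False}
  {g: True, u: False, q: False}
  {g: False, u: False, q: False}
  {q: True, g: True, u: True}
  {q: True, u: True, g: False}
  {g: True, u: True, q: False}


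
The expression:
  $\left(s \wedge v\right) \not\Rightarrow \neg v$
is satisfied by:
  {s: True, v: True}


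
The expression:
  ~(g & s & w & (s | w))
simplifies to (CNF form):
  ~g | ~s | ~w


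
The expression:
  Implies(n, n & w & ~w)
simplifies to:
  ~n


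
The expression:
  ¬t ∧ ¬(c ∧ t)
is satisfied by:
  {t: False}


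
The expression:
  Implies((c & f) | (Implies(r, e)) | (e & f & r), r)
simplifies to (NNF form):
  r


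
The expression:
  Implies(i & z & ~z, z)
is always true.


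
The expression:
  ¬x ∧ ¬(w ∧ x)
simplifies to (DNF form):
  ¬x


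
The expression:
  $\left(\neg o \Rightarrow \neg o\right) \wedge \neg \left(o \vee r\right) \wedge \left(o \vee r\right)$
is never true.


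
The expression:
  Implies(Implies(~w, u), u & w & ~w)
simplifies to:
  ~u & ~w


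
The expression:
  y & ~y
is never true.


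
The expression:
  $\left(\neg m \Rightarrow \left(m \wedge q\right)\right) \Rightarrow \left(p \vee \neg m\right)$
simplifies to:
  $p \vee \neg m$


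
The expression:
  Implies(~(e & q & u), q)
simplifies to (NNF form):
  q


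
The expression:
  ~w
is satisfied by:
  {w: False}


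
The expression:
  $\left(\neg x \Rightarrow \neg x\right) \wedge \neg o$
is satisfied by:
  {o: False}


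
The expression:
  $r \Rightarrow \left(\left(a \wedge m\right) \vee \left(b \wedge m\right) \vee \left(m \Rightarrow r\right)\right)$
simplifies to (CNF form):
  $\text{True}$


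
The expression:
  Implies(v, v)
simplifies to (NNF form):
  True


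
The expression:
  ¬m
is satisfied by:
  {m: False}


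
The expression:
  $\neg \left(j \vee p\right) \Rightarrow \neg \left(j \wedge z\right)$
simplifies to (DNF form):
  $\text{True}$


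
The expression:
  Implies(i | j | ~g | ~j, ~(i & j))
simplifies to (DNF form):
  ~i | ~j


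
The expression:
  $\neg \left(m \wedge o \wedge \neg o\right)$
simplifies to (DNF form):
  $\text{True}$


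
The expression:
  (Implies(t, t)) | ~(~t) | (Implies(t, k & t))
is always true.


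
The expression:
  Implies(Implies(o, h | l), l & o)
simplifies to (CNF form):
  o & (l | ~h)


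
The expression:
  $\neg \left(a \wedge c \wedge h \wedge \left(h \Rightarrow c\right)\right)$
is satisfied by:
  {h: False, c: False, a: False}
  {a: True, h: False, c: False}
  {c: True, h: False, a: False}
  {a: True, c: True, h: False}
  {h: True, a: False, c: False}
  {a: True, h: True, c: False}
  {c: True, h: True, a: False}


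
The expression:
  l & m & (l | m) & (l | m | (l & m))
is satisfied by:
  {m: True, l: True}


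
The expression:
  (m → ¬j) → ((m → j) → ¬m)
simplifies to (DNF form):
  True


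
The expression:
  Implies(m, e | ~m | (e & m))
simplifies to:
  e | ~m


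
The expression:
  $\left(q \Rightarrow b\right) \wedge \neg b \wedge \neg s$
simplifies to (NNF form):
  $\neg b \wedge \neg q \wedge \neg s$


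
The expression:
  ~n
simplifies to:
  ~n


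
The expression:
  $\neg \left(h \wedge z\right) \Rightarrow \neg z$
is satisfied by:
  {h: True, z: False}
  {z: False, h: False}
  {z: True, h: True}


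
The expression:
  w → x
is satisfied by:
  {x: True, w: False}
  {w: False, x: False}
  {w: True, x: True}


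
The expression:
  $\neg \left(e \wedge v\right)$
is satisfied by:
  {v: False, e: False}
  {e: True, v: False}
  {v: True, e: False}


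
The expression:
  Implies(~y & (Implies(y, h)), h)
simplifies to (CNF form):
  h | y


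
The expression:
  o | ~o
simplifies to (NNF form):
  True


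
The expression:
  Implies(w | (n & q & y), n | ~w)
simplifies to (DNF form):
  n | ~w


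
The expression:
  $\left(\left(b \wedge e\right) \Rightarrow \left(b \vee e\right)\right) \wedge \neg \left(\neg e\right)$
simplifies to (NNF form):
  $e$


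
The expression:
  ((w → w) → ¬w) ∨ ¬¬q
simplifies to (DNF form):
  q ∨ ¬w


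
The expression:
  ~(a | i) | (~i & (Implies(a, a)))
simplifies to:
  ~i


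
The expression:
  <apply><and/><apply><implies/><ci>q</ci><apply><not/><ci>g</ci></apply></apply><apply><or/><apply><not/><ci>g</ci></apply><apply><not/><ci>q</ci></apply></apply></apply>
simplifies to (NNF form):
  <apply><or/><apply><not/><ci>g</ci></apply><apply><not/><ci>q</ci></apply></apply>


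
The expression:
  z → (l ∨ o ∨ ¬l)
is always true.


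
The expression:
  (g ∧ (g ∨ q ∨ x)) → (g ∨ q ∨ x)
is always true.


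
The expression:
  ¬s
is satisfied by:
  {s: False}


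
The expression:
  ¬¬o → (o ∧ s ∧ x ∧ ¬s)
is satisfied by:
  {o: False}


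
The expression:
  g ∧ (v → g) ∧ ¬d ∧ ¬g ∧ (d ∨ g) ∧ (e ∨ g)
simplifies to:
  False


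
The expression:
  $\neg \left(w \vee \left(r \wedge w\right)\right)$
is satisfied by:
  {w: False}


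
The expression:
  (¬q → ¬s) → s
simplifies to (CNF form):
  s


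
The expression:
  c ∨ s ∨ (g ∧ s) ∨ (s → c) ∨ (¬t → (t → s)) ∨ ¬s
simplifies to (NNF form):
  True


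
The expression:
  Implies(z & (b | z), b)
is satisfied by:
  {b: True, z: False}
  {z: False, b: False}
  {z: True, b: True}


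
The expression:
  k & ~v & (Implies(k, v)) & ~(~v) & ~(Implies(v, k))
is never true.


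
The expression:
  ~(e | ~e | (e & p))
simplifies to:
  False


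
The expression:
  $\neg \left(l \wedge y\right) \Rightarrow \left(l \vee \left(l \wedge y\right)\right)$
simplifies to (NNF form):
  $l$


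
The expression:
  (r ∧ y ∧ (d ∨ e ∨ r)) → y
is always true.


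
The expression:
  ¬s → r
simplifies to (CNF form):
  r ∨ s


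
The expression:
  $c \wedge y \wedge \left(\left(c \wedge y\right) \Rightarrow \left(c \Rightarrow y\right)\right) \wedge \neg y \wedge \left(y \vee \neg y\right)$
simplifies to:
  $\text{False}$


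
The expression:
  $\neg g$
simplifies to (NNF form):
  $\neg g$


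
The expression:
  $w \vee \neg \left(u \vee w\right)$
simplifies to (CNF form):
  $w \vee \neg u$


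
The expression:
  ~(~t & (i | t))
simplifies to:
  t | ~i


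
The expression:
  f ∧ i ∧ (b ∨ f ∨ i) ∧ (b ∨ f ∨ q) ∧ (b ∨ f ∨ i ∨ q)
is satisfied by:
  {i: True, f: True}


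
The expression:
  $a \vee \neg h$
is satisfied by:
  {a: True, h: False}
  {h: False, a: False}
  {h: True, a: True}


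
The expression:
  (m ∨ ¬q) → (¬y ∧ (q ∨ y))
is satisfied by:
  {q: True, m: False, y: False}
  {y: True, q: True, m: False}
  {m: True, q: True, y: False}


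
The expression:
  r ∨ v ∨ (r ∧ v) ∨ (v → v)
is always true.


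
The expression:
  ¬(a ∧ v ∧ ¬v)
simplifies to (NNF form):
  True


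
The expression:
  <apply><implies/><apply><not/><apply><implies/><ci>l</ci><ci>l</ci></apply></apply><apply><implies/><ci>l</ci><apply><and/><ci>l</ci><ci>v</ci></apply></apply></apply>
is always true.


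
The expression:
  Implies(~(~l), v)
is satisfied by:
  {v: True, l: False}
  {l: False, v: False}
  {l: True, v: True}


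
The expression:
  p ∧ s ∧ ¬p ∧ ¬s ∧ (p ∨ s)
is never true.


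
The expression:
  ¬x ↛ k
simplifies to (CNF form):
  k ∨ ¬x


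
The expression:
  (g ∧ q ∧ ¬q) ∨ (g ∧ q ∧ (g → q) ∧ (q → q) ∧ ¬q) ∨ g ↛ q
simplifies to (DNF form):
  g ∧ ¬q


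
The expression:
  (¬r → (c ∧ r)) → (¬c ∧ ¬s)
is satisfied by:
  {s: False, r: False, c: False}
  {c: True, s: False, r: False}
  {s: True, c: False, r: False}
  {c: True, s: True, r: False}
  {r: True, c: False, s: False}


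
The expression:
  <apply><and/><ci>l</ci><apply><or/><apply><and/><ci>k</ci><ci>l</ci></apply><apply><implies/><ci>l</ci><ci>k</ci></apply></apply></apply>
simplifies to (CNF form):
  <apply><and/><ci>k</ci><ci>l</ci></apply>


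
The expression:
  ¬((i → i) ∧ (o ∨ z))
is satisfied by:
  {o: False, z: False}


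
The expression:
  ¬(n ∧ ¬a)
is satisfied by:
  {a: True, n: False}
  {n: False, a: False}
  {n: True, a: True}


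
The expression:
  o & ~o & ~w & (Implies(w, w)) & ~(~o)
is never true.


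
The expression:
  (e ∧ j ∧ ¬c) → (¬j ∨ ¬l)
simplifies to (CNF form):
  c ∨ ¬e ∨ ¬j ∨ ¬l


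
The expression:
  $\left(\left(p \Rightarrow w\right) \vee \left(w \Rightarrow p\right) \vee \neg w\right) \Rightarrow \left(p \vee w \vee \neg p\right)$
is always true.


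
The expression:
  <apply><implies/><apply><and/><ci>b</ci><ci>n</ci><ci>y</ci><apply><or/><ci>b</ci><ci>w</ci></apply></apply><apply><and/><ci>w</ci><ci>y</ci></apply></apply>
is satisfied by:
  {w: True, y: False, n: False, b: False}
  {w: False, y: False, n: False, b: False}
  {b: True, w: True, y: False, n: False}
  {b: True, w: False, y: False, n: False}
  {n: True, w: True, y: False, b: False}
  {n: True, w: False, y: False, b: False}
  {b: True, n: True, w: True, y: False}
  {b: True, n: True, w: False, y: False}
  {y: True, w: True, b: False, n: False}
  {y: True, w: False, b: False, n: False}
  {b: True, y: True, w: True, n: False}
  {b: True, y: True, w: False, n: False}
  {n: True, y: True, w: True, b: False}
  {n: True, y: True, w: False, b: False}
  {n: True, y: True, b: True, w: True}


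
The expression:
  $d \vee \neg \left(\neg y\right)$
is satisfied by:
  {y: True, d: True}
  {y: True, d: False}
  {d: True, y: False}


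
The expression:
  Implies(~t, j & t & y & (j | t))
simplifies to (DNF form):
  t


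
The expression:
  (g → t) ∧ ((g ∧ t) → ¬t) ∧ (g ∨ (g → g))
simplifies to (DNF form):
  ¬g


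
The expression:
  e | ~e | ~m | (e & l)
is always true.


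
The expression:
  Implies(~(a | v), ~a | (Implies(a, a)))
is always true.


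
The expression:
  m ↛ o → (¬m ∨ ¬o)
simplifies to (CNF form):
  True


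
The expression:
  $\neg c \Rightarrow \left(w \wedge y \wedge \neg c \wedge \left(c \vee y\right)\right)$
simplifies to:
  $c \vee \left(w \wedge y\right)$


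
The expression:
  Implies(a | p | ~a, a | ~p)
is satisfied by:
  {a: True, p: False}
  {p: False, a: False}
  {p: True, a: True}


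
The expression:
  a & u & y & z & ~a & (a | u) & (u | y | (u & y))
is never true.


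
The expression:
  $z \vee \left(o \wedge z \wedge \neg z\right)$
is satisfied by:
  {z: True}


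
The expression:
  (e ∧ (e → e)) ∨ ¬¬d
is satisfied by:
  {d: True, e: True}
  {d: True, e: False}
  {e: True, d: False}


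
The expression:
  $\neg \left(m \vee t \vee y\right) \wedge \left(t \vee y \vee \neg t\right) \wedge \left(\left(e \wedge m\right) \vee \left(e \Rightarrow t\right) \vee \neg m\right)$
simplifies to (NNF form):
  $\neg m \wedge \neg t \wedge \neg y$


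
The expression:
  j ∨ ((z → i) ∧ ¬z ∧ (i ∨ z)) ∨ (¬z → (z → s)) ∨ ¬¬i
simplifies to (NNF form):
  True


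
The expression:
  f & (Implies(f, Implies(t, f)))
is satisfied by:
  {f: True}


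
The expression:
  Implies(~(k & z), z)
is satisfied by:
  {z: True}


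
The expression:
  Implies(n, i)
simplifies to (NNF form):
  i | ~n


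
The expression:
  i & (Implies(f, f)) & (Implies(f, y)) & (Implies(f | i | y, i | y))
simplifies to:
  i & (y | ~f)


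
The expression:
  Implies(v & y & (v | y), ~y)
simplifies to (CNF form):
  ~v | ~y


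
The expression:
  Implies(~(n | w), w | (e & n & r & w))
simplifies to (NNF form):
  n | w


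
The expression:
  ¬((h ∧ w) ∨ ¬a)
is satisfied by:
  {a: True, w: False, h: False}
  {a: True, h: True, w: False}
  {a: True, w: True, h: False}


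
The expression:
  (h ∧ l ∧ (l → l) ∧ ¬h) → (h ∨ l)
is always true.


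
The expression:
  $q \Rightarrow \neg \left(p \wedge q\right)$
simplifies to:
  $\neg p \vee \neg q$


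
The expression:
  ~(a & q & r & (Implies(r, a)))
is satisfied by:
  {q: False, a: False, r: False}
  {r: True, q: False, a: False}
  {a: True, q: False, r: False}
  {r: True, a: True, q: False}
  {q: True, r: False, a: False}
  {r: True, q: True, a: False}
  {a: True, q: True, r: False}


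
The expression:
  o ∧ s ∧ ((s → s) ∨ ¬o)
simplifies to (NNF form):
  o ∧ s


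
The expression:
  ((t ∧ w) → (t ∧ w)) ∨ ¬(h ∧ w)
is always true.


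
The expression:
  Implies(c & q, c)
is always true.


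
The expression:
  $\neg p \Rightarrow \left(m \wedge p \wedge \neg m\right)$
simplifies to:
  $p$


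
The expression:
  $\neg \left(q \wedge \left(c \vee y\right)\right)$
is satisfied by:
  {y: False, q: False, c: False}
  {c: True, y: False, q: False}
  {y: True, c: False, q: False}
  {c: True, y: True, q: False}
  {q: True, c: False, y: False}


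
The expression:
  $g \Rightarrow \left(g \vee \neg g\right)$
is always true.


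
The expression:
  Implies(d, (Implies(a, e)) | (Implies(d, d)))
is always true.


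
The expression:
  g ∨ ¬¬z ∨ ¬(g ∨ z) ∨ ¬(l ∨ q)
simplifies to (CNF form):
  True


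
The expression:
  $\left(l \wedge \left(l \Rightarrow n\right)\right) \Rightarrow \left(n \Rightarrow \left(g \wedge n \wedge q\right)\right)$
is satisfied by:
  {g: True, q: True, l: False, n: False}
  {g: True, q: False, l: False, n: False}
  {q: True, g: False, l: False, n: False}
  {g: False, q: False, l: False, n: False}
  {n: True, g: True, q: True, l: False}
  {n: True, g: True, q: False, l: False}
  {n: True, q: True, g: False, l: False}
  {n: True, q: False, g: False, l: False}
  {g: True, l: True, q: True, n: False}
  {g: True, l: True, q: False, n: False}
  {l: True, q: True, g: False, n: False}
  {l: True, g: False, q: False, n: False}
  {n: True, g: True, l: True, q: True}


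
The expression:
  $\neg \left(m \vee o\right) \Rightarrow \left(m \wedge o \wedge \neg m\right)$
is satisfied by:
  {o: True, m: True}
  {o: True, m: False}
  {m: True, o: False}


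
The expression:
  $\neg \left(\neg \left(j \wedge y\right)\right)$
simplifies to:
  $j \wedge y$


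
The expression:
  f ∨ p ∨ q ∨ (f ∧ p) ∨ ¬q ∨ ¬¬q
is always true.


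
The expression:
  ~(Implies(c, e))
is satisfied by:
  {c: True, e: False}


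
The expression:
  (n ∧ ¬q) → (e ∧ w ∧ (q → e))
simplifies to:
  q ∨ (e ∧ w) ∨ ¬n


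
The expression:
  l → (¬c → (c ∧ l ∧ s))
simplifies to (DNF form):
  c ∨ ¬l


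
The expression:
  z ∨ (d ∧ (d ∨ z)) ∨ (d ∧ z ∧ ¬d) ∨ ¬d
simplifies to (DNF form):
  True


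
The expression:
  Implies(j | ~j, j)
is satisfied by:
  {j: True}


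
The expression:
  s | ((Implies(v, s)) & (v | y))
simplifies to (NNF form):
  s | (y & ~v)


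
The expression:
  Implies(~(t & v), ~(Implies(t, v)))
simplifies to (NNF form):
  t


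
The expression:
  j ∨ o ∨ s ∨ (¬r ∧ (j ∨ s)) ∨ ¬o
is always true.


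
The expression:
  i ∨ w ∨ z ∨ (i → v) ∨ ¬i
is always true.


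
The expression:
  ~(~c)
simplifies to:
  c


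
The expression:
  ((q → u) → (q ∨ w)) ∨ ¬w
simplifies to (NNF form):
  True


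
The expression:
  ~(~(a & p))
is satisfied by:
  {a: True, p: True}


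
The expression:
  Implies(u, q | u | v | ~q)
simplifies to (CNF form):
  True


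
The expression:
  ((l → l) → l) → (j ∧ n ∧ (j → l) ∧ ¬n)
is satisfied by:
  {l: False}


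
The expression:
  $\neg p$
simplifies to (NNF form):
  $\neg p$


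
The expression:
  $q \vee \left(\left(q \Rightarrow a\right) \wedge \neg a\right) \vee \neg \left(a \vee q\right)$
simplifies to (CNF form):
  $q \vee \neg a$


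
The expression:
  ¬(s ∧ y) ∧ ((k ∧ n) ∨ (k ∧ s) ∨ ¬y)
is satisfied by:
  {n: True, k: True, y: False, s: False}
  {n: True, k: False, y: False, s: False}
  {k: True, s: False, n: False, y: False}
  {s: False, k: False, n: False, y: False}
  {s: True, n: True, k: True, y: False}
  {s: True, n: True, k: False, y: False}
  {s: True, k: True, n: False, y: False}
  {s: True, k: False, n: False, y: False}
  {y: True, n: True, k: True, s: False}


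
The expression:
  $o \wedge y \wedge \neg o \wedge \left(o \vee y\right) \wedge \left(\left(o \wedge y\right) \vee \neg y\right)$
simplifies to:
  $\text{False}$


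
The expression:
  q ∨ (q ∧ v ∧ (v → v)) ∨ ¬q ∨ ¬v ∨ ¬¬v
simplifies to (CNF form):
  True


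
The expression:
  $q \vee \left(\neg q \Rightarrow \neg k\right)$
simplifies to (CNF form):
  $q \vee \neg k$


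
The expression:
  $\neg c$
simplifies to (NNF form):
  $\neg c$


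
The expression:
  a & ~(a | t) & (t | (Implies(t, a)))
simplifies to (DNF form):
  False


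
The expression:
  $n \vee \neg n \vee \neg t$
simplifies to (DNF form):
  $\text{True}$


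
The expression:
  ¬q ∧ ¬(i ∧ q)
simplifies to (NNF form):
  ¬q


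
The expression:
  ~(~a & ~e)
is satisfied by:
  {a: True, e: True}
  {a: True, e: False}
  {e: True, a: False}


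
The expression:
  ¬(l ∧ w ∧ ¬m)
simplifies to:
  m ∨ ¬l ∨ ¬w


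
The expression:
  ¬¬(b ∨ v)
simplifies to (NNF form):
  b ∨ v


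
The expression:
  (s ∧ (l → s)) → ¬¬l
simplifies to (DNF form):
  l ∨ ¬s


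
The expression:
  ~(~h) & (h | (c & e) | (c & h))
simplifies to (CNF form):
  h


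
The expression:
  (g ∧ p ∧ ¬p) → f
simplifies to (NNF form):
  True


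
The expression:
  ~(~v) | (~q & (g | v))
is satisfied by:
  {v: True, g: True, q: False}
  {v: True, q: False, g: False}
  {v: True, g: True, q: True}
  {v: True, q: True, g: False}
  {g: True, q: False, v: False}


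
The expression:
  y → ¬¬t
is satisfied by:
  {t: True, y: False}
  {y: False, t: False}
  {y: True, t: True}


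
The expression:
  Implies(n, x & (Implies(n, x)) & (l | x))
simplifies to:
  x | ~n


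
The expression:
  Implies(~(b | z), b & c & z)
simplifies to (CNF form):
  b | z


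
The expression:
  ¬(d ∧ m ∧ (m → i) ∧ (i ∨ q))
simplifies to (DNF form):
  ¬d ∨ ¬i ∨ ¬m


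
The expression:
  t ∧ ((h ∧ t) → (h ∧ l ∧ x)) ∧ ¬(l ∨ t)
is never true.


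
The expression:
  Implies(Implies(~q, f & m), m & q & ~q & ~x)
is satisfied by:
  {q: False, m: False, f: False}
  {f: True, q: False, m: False}
  {m: True, q: False, f: False}


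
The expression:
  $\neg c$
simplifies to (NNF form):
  $\neg c$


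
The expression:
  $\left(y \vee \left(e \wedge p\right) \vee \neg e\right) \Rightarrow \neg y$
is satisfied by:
  {y: False}


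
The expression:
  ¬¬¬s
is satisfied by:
  {s: False}


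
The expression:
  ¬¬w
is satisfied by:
  {w: True}


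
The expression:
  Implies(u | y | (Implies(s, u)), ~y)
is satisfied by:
  {y: False}


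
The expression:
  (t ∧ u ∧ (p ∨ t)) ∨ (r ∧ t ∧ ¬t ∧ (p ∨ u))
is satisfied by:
  {t: True, u: True}


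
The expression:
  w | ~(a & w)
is always true.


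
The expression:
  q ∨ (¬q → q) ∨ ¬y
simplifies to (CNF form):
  q ∨ ¬y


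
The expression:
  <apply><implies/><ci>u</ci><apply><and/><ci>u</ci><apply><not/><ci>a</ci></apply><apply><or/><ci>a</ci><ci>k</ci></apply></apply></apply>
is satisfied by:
  {k: True, a: False, u: False}
  {a: False, u: False, k: False}
  {k: True, a: True, u: False}
  {a: True, k: False, u: False}
  {u: True, k: True, a: False}


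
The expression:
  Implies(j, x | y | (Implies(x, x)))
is always true.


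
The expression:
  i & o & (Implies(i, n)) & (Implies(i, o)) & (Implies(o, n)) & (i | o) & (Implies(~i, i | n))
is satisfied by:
  {i: True, o: True, n: True}


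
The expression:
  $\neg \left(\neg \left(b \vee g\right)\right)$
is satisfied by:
  {b: True, g: True}
  {b: True, g: False}
  {g: True, b: False}


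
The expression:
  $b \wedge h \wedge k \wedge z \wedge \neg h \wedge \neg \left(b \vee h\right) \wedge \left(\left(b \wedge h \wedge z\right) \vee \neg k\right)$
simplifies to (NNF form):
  $\text{False}$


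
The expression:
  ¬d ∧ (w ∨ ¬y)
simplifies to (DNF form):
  (w ∧ ¬d) ∨ (¬d ∧ ¬y)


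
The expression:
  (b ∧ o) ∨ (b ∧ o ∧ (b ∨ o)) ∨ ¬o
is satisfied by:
  {b: True, o: False}
  {o: False, b: False}
  {o: True, b: True}


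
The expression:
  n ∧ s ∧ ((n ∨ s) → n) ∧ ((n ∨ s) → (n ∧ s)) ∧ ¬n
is never true.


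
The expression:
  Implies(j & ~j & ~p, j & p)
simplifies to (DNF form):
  True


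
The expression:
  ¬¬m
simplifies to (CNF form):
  m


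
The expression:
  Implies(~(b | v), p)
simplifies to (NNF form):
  b | p | v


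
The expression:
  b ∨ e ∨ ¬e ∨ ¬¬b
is always true.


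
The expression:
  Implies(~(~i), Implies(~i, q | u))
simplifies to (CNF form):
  True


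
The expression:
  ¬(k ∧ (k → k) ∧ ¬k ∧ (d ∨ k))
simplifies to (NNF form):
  True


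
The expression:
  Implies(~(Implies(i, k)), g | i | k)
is always true.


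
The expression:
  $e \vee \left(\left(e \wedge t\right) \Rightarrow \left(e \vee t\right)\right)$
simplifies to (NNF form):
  $\text{True}$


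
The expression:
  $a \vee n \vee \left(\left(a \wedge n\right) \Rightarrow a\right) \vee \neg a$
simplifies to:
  $\text{True}$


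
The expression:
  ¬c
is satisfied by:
  {c: False}


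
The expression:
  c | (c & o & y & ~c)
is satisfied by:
  {c: True}


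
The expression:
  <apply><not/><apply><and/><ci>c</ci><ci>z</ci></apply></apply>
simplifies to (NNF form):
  <apply><or/><apply><not/><ci>c</ci></apply><apply><not/><ci>z</ci></apply></apply>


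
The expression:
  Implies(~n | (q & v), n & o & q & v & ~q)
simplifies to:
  n & (~q | ~v)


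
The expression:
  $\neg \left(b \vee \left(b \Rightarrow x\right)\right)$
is never true.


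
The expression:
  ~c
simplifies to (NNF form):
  ~c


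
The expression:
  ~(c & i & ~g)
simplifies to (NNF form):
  g | ~c | ~i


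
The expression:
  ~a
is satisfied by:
  {a: False}


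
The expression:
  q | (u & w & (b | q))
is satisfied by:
  {q: True, w: True, u: True, b: True}
  {q: True, w: True, u: True, b: False}
  {q: True, w: True, b: True, u: False}
  {q: True, w: True, b: False, u: False}
  {q: True, u: True, b: True, w: False}
  {q: True, u: True, b: False, w: False}
  {q: True, u: False, b: True, w: False}
  {q: True, u: False, b: False, w: False}
  {w: True, u: True, b: True, q: False}


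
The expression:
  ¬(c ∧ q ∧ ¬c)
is always true.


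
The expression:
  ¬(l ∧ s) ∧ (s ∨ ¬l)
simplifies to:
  ¬l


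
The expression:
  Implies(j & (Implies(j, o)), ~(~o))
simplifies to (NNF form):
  True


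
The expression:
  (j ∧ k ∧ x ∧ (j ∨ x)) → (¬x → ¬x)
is always true.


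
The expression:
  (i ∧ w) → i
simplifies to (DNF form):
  True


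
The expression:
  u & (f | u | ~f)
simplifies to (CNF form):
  u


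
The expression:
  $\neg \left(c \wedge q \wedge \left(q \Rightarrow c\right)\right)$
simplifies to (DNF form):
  $\neg c \vee \neg q$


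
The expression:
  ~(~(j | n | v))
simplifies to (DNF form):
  j | n | v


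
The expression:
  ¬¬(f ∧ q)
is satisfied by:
  {f: True, q: True}


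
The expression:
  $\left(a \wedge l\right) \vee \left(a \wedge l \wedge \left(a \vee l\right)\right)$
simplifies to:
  $a \wedge l$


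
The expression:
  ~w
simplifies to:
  ~w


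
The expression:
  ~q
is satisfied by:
  {q: False}


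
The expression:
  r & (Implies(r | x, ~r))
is never true.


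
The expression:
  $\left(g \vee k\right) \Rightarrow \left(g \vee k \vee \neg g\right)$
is always true.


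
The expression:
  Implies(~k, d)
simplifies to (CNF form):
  d | k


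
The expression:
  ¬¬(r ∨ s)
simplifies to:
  r ∨ s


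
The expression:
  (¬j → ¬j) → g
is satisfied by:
  {g: True}


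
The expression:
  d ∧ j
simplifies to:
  d ∧ j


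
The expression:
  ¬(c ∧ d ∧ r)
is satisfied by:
  {c: False, d: False, r: False}
  {r: True, c: False, d: False}
  {d: True, c: False, r: False}
  {r: True, d: True, c: False}
  {c: True, r: False, d: False}
  {r: True, c: True, d: False}
  {d: True, c: True, r: False}


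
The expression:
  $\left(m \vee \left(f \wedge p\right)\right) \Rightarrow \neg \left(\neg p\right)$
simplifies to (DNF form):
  $p \vee \neg m$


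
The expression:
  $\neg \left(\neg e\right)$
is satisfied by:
  {e: True}


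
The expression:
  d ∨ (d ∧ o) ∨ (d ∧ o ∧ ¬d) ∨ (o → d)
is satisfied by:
  {d: True, o: False}
  {o: False, d: False}
  {o: True, d: True}


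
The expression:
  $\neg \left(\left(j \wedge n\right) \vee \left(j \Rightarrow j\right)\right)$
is never true.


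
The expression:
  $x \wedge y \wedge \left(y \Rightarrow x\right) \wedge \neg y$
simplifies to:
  $\text{False}$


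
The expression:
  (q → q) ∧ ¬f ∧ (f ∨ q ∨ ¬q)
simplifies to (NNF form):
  ¬f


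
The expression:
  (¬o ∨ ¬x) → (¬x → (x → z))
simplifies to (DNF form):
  True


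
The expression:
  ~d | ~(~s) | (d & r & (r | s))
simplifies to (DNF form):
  r | s | ~d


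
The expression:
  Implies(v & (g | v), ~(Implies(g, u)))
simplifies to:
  ~v | (g & ~u)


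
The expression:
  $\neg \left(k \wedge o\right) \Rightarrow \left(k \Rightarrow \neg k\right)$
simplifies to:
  $o \vee \neg k$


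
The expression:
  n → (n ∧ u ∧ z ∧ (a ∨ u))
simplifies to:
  (u ∧ z) ∨ ¬n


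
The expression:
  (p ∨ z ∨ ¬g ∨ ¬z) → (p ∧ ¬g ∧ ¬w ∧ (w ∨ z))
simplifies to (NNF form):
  p ∧ z ∧ ¬g ∧ ¬w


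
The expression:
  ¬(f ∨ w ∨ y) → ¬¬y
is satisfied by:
  {y: True, w: True, f: True}
  {y: True, w: True, f: False}
  {y: True, f: True, w: False}
  {y: True, f: False, w: False}
  {w: True, f: True, y: False}
  {w: True, f: False, y: False}
  {f: True, w: False, y: False}


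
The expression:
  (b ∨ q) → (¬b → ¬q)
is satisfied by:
  {b: True, q: False}
  {q: False, b: False}
  {q: True, b: True}


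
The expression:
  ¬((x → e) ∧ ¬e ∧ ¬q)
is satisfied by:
  {x: True, q: True, e: True}
  {x: True, q: True, e: False}
  {x: True, e: True, q: False}
  {x: True, e: False, q: False}
  {q: True, e: True, x: False}
  {q: True, e: False, x: False}
  {e: True, q: False, x: False}


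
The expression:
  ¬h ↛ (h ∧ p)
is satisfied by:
  {h: False}


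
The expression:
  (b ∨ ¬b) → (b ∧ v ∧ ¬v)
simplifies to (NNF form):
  False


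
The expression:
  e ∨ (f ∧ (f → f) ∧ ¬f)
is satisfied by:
  {e: True}


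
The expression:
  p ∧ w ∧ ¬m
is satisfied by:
  {p: True, w: True, m: False}


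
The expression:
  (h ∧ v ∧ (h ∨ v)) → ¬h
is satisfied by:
  {h: False, v: False}
  {v: True, h: False}
  {h: True, v: False}


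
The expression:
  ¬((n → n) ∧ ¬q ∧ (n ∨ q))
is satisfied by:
  {q: True, n: False}
  {n: False, q: False}
  {n: True, q: True}


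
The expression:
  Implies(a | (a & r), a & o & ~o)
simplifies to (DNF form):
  ~a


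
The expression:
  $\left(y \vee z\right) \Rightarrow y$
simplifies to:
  $y \vee \neg z$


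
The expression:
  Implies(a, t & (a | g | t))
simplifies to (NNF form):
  t | ~a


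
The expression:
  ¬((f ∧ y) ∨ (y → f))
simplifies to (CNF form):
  y ∧ ¬f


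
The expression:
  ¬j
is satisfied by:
  {j: False}


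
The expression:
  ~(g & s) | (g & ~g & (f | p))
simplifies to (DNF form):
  ~g | ~s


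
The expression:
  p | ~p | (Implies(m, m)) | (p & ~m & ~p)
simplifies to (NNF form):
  True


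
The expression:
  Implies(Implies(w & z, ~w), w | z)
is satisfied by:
  {z: True, w: True}
  {z: True, w: False}
  {w: True, z: False}


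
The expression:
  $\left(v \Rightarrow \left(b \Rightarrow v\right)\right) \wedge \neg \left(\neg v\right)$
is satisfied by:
  {v: True}


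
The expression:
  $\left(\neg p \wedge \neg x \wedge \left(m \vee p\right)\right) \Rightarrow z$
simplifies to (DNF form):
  $p \vee x \vee z \vee \neg m$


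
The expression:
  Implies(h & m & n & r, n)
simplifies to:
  True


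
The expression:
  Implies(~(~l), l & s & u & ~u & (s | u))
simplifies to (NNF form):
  ~l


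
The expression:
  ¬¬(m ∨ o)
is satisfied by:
  {o: True, m: True}
  {o: True, m: False}
  {m: True, o: False}


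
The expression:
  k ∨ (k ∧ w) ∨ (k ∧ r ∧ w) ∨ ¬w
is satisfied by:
  {k: True, w: False}
  {w: False, k: False}
  {w: True, k: True}


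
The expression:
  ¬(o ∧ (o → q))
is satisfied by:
  {o: False, q: False}
  {q: True, o: False}
  {o: True, q: False}


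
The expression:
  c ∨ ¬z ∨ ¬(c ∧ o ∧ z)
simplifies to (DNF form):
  True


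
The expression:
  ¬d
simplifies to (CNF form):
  ¬d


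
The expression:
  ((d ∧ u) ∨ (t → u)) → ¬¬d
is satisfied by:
  {d: True, t: True, u: False}
  {d: True, u: False, t: False}
  {d: True, t: True, u: True}
  {d: True, u: True, t: False}
  {t: True, u: False, d: False}


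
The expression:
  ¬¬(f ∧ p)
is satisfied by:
  {p: True, f: True}


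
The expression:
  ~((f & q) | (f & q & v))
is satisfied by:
  {q: False, f: False}
  {f: True, q: False}
  {q: True, f: False}


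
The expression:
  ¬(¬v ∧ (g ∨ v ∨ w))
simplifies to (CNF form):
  (v ∨ ¬g) ∧ (v ∨ ¬w)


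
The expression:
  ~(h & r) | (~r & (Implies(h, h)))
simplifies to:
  ~h | ~r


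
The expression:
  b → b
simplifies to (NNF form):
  True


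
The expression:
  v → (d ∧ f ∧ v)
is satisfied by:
  {d: True, f: True, v: False}
  {d: True, f: False, v: False}
  {f: True, d: False, v: False}
  {d: False, f: False, v: False}
  {d: True, v: True, f: True}


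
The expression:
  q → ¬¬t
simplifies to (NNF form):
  t ∨ ¬q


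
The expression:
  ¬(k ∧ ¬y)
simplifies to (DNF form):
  y ∨ ¬k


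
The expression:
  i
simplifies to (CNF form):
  i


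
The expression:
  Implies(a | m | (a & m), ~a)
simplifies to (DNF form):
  ~a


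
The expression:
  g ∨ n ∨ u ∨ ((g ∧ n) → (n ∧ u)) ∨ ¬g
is always true.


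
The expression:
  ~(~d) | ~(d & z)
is always true.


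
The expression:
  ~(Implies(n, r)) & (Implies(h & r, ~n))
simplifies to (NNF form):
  n & ~r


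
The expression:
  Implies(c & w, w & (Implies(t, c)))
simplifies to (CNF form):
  True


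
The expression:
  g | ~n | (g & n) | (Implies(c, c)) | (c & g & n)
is always true.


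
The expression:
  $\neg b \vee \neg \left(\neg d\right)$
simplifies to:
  $d \vee \neg b$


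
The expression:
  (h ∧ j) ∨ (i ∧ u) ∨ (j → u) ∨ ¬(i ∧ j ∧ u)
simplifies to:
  True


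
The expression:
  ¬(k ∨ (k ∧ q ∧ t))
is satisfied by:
  {k: False}


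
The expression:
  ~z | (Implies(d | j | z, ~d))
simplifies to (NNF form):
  ~d | ~z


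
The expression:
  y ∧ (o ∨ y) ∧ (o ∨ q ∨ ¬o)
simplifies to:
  y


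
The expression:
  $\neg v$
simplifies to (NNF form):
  $\neg v$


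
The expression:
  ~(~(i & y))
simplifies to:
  i & y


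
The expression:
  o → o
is always true.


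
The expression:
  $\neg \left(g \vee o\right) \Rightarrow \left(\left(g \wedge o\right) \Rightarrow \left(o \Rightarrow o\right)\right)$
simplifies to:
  $\text{True}$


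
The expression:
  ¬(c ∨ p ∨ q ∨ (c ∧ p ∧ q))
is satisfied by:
  {q: False, p: False, c: False}


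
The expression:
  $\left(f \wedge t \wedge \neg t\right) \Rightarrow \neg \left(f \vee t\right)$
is always true.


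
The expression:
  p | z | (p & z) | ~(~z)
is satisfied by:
  {z: True, p: True}
  {z: True, p: False}
  {p: True, z: False}


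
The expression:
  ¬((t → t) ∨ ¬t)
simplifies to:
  False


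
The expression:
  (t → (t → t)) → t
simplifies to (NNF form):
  t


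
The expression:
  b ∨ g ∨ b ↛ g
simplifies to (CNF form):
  b ∨ g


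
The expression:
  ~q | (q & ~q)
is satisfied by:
  {q: False}


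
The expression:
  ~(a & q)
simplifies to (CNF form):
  ~a | ~q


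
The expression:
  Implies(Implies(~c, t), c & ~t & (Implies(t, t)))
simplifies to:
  ~t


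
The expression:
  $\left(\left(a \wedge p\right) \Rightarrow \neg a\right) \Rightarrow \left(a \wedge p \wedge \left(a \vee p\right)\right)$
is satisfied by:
  {a: True, p: True}


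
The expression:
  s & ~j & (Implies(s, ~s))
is never true.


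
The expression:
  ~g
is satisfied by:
  {g: False}


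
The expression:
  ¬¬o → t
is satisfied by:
  {t: True, o: False}
  {o: False, t: False}
  {o: True, t: True}


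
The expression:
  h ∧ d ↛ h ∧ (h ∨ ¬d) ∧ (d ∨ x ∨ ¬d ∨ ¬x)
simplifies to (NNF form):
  False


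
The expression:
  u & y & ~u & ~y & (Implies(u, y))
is never true.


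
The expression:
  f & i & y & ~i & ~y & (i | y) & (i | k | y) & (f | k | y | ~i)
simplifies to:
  False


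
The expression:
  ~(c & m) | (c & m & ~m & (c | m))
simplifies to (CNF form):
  ~c | ~m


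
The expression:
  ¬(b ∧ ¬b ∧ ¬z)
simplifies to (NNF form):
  True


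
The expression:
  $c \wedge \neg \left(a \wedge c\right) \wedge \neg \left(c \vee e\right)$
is never true.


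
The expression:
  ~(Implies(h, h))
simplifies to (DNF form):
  False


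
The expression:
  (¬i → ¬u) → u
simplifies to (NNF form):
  u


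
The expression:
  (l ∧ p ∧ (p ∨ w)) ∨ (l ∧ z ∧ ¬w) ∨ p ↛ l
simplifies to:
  p ∨ (l ∧ z ∧ ¬w)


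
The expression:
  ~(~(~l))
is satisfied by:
  {l: False}


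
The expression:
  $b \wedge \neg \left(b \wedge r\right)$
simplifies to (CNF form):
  $b \wedge \neg r$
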